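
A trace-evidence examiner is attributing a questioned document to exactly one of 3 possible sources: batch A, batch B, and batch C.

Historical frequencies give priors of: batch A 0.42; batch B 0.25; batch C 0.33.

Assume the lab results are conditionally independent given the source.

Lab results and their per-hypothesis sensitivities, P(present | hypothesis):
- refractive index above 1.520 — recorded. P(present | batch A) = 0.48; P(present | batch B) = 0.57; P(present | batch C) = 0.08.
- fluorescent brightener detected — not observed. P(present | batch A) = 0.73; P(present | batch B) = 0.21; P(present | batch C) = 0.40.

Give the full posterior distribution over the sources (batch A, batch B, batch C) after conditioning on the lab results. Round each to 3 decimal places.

0.298, 0.616, 0.087

Multiply each prior by the joint likelihood of the lab result pattern (using 1 − P(present | H) for each absent lab result):
  batch A: 0.42 × 0.48 × (1 − 0.73) = 0.054432
  batch B: 0.25 × 0.57 × (1 − 0.21) = 0.11257
  batch C: 0.33 × 0.08 × (1 − 0.40) = 0.01584
Normalizing constant Z = 0.054432 + 0.11257 + 0.01584 = 0.18285.
P(batch A | evidence) = 0.054432 / 0.18285 ≈ 0.298
P(batch B | evidence) = 0.11257 / 0.18285 ≈ 0.616
P(batch C | evidence) = 0.01584 / 0.18285 ≈ 0.087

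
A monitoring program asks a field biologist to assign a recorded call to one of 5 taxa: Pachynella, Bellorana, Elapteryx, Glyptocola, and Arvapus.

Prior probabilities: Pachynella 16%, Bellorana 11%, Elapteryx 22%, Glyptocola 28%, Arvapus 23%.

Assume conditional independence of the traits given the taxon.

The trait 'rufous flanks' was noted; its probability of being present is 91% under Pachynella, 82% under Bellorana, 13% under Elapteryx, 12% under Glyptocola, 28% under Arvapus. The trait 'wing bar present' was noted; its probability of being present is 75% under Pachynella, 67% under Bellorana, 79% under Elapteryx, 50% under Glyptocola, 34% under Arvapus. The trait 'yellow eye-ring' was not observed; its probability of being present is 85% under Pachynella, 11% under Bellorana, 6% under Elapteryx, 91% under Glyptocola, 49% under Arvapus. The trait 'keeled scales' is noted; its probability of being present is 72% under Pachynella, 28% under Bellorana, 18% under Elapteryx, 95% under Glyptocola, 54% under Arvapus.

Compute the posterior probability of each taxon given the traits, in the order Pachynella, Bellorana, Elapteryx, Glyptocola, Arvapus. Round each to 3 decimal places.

For each hypothesis, the unnormalized posterior weight is prior × product of the trait likelihoods (using 1 − P(present | H) for each absent trait):
  Pachynella: 0.16 × 0.91 × 0.75 × (1 − 0.85) × 0.72 = 0.011794
  Bellorana: 0.11 × 0.82 × 0.67 × (1 − 0.11) × 0.28 = 0.01506
  Elapteryx: 0.22 × 0.13 × 0.79 × (1 − 0.06) × 0.18 = 0.0038229
  Glyptocola: 0.28 × 0.12 × 0.50 × (1 − 0.91) × 0.95 = 0.0014364
  Arvapus: 0.23 × 0.28 × 0.34 × (1 − 0.49) × 0.54 = 0.0060302
Normalizing constant Z = 0.011794 + 0.01506 + 0.0038229 + 0.0014364 + 0.0060302 = 0.038143.
P(Pachynella | evidence) = 0.011794 / 0.038143 ≈ 0.309
P(Bellorana | evidence) = 0.01506 / 0.038143 ≈ 0.395
P(Elapteryx | evidence) = 0.0038229 / 0.038143 ≈ 0.100
P(Glyptocola | evidence) = 0.0014364 / 0.038143 ≈ 0.038
P(Arvapus | evidence) = 0.0060302 / 0.038143 ≈ 0.158

0.309, 0.395, 0.100, 0.038, 0.158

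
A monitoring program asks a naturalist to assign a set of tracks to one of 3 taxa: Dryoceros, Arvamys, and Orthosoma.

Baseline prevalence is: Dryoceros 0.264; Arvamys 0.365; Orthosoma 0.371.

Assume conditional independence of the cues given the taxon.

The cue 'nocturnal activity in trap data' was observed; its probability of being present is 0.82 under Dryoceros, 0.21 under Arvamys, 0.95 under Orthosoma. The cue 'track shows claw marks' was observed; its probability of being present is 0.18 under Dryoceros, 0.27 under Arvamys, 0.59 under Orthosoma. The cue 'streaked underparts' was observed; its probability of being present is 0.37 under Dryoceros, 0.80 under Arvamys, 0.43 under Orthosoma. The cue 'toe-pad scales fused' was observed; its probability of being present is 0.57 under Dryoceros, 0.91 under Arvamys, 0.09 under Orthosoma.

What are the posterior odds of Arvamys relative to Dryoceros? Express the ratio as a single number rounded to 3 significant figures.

1.83

Posterior odds equal prior odds times the likelihood ratio; only the two competing hypotheses matter.
  Arvamys: 0.365 × 0.21 × 0.27 × 0.80 × 0.91 = 0.015066
  Dryoceros: 0.264 × 0.82 × 0.18 × 0.37 × 0.57 = 0.008218
Posterior odds = 0.015066 / 0.008218 ≈ 1.83.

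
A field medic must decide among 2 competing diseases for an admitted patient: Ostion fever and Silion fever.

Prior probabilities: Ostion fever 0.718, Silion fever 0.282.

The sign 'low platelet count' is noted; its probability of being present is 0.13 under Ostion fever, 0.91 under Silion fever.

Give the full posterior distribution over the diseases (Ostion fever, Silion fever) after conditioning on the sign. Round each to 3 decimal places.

0.267, 0.733

Multiply each prior by the likelihood of the sign:
  Ostion fever: 0.718 × 0.13 = 0.09334
  Silion fever: 0.282 × 0.91 = 0.25662
The unnormalized weights sum to 0.34996.
P(Ostion fever | evidence) = 0.09334 / 0.34996 ≈ 0.267
P(Silion fever | evidence) = 0.25662 / 0.34996 ≈ 0.733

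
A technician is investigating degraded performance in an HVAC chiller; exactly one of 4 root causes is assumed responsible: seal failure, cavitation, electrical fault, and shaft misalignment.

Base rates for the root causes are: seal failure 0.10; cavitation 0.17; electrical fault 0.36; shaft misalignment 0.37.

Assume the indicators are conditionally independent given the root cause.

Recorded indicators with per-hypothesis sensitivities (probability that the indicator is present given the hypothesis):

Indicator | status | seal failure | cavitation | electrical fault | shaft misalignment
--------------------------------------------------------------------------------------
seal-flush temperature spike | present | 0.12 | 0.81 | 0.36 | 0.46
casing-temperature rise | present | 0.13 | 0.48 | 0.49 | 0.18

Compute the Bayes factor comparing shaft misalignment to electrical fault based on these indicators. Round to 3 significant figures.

The Bayes factor is the ratio of the joint likelihoods of the indicator pattern under the two hypotheses.
  shaft misalignment: 0.46 × 0.18 = 0.0828
  electrical fault: 0.36 × 0.49 = 0.1764
Bayes factor = 0.0828 / 0.1764 ≈ 0.469

0.469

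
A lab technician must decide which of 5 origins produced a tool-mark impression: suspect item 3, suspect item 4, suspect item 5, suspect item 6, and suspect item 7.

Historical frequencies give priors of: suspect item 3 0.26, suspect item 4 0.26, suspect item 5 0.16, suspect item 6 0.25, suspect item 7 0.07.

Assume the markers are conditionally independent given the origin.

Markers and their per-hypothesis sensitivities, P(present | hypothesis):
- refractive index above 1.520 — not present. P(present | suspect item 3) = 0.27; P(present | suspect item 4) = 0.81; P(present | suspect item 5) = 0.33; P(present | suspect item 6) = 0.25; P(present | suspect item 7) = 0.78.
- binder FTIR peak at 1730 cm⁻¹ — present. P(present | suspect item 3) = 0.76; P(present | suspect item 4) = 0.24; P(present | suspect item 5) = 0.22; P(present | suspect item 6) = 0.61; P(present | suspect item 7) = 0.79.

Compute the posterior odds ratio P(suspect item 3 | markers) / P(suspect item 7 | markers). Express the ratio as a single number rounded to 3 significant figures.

The normalizing constant cancels in an odds ratio, so compute prior × likelihood for the two hypotheses only (using 1 − P(present | H) for each absent marker):
  suspect item 3: 0.26 × (1 − 0.27) × 0.76 = 0.14425
  suspect item 7: 0.07 × (1 − 0.78) × 0.79 = 0.012166
Posterior odds = 0.14425 / 0.012166 ≈ 11.9.

11.9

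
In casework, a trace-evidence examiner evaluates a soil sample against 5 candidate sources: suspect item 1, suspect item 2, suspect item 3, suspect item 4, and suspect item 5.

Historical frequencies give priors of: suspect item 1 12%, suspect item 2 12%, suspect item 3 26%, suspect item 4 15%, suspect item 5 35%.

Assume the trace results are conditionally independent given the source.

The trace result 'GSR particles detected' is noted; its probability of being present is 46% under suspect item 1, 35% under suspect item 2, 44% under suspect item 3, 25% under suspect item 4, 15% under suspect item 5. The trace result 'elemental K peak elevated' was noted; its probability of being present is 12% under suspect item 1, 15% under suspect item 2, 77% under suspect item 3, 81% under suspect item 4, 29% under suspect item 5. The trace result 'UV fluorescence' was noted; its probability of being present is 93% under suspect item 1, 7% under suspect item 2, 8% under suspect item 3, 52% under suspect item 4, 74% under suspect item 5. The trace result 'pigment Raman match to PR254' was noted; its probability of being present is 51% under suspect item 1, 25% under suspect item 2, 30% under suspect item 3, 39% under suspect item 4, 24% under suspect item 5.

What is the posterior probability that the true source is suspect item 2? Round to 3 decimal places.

For each hypothesis, the unnormalized posterior weight is prior × product of the trace result likelihoods:
  suspect item 1: 0.12 × 0.46 × 0.12 × 0.93 × 0.51 = 0.0031418
  suspect item 2: 0.12 × 0.35 × 0.15 × 0.07 × 0.25 = 0.00011025
  suspect item 3: 0.26 × 0.44 × 0.77 × 0.08 × 0.30 = 0.0021141
  suspect item 4: 0.15 × 0.25 × 0.81 × 0.52 × 0.39 = 0.0061601
  suspect item 5: 0.35 × 0.15 × 0.29 × 0.74 × 0.24 = 0.002704
The unnormalized weights sum to 0.01423.
P(suspect item 2 | evidence) = 0.00011025 / 0.01423 ≈ 0.008.

0.008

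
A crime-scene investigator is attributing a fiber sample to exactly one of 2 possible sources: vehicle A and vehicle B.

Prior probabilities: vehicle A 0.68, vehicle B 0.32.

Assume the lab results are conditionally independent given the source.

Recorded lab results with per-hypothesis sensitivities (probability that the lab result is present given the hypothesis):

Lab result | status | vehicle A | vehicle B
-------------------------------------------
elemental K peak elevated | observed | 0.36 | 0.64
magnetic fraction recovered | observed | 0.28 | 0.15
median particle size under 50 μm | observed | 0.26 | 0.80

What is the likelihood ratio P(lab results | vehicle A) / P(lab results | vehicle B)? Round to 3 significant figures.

The Bayes factor is the ratio of the joint likelihoods of the lab result pattern under the two hypotheses.
  vehicle A: 0.36 × 0.28 × 0.26 = 0.026208
  vehicle B: 0.64 × 0.15 × 0.80 = 0.0768
Bayes factor = 0.026208 / 0.0768 ≈ 0.341

0.341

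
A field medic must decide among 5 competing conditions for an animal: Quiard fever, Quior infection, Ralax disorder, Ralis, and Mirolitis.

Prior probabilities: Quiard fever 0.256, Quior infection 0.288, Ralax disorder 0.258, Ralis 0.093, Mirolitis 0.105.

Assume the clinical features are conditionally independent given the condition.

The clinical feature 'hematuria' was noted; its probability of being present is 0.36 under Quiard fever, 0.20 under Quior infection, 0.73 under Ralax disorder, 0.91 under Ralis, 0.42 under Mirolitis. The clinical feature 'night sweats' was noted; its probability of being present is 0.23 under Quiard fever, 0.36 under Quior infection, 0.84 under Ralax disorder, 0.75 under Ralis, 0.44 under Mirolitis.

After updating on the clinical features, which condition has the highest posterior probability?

Multiply each prior by the joint likelihood of the clinical feature pattern:
  Quiard fever: 0.256 × 0.36 × 0.23 = 0.021197
  Quior infection: 0.288 × 0.20 × 0.36 = 0.020736
  Ralax disorder: 0.258 × 0.73 × 0.84 = 0.15821
  Ralis: 0.093 × 0.91 × 0.75 = 0.063473
  Mirolitis: 0.105 × 0.42 × 0.44 = 0.019404
Normalizing constant Z = 0.021197 + 0.020736 + 0.15821 + 0.063473 + 0.019404 = 0.28301.
P(Quiard fever | evidence) ≈ 0.021197 / 0.28301 ≈ 0.075
P(Quior infection | evidence) ≈ 0.020736 / 0.28301 ≈ 0.073
P(Ralax disorder | evidence) ≈ 0.15821 / 0.28301 ≈ 0.559
P(Ralis | evidence) ≈ 0.063473 / 0.28301 ≈ 0.224
P(Mirolitis | evidence) ≈ 0.019404 / 0.28301 ≈ 0.069
The largest is 0.559, so Ralax disorder is most probable.

Ralax disorder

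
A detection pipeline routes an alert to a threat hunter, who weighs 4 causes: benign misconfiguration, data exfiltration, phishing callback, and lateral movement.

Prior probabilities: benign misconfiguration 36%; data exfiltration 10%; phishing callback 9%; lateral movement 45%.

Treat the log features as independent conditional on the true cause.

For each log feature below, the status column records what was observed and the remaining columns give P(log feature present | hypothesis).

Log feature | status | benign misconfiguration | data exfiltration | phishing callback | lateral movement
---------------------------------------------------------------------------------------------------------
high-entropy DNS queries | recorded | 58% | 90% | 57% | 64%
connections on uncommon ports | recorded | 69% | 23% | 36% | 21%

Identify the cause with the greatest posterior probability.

benign misconfiguration

For each hypothesis, the unnormalized posterior weight is prior × product of the log feature likelihoods:
  benign misconfiguration: 0.36 × 0.58 × 0.69 = 0.14407
  data exfiltration: 0.10 × 0.90 × 0.23 = 0.0207
  phishing callback: 0.09 × 0.57 × 0.36 = 0.018468
  lateral movement: 0.45 × 0.64 × 0.21 = 0.06048
Marginal likelihood of the evidence = 0.24372.
P(benign misconfiguration | evidence) ≈ 0.14407 / 0.24372 ≈ 0.591
P(data exfiltration | evidence) ≈ 0.0207 / 0.24372 ≈ 0.085
P(phishing callback | evidence) ≈ 0.018468 / 0.24372 ≈ 0.076
P(lateral movement | evidence) ≈ 0.06048 / 0.24372 ≈ 0.248
The largest is 0.591, so benign misconfiguration is most probable.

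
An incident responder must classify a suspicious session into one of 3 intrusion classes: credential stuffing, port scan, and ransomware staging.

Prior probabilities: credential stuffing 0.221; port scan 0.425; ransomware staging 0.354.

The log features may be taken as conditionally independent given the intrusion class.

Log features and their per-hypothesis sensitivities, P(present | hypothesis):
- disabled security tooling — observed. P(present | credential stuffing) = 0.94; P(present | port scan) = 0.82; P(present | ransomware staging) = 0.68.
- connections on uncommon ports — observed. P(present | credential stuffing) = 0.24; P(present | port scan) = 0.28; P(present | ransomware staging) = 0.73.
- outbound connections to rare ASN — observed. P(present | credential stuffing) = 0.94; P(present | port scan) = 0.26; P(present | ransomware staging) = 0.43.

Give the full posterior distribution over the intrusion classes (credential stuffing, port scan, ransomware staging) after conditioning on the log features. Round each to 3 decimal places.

0.317, 0.172, 0.511

Multiply each prior by the joint likelihood of the log feature pattern:
  credential stuffing: 0.221 × 0.94 × 0.24 × 0.94 = 0.046866
  port scan: 0.425 × 0.82 × 0.28 × 0.26 = 0.025371
  ransomware staging: 0.354 × 0.68 × 0.73 × 0.43 = 0.075562
Normalizing constant Z = 0.046866 + 0.025371 + 0.075562 = 0.1478.
P(credential stuffing | evidence) = 0.046866 / 0.1478 ≈ 0.317
P(port scan | evidence) = 0.025371 / 0.1478 ≈ 0.172
P(ransomware staging | evidence) = 0.075562 / 0.1478 ≈ 0.511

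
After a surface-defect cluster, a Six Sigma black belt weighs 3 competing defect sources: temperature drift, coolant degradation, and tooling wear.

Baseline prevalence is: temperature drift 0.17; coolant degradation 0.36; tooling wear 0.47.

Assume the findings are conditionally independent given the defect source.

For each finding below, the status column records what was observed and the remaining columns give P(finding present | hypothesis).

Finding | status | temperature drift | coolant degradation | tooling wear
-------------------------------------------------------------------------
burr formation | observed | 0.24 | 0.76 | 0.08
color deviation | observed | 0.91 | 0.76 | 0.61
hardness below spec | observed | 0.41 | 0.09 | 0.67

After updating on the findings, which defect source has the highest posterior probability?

coolant degradation

Multiply each prior by the joint likelihood of the evidence pattern:
  temperature drift: 0.17 × 0.24 × 0.91 × 0.41 = 0.015222
  coolant degradation: 0.36 × 0.76 × 0.76 × 0.09 = 0.018714
  tooling wear: 0.47 × 0.08 × 0.61 × 0.67 = 0.015367
Normalizing constant Z = 0.015222 + 0.018714 + 0.015367 = 0.049304.
P(temperature drift | evidence) ≈ 0.015222 / 0.049304 ≈ 0.309
P(coolant degradation | evidence) ≈ 0.018714 / 0.049304 ≈ 0.380
P(tooling wear | evidence) ≈ 0.015367 / 0.049304 ≈ 0.312
The largest is 0.380, so coolant degradation is most probable.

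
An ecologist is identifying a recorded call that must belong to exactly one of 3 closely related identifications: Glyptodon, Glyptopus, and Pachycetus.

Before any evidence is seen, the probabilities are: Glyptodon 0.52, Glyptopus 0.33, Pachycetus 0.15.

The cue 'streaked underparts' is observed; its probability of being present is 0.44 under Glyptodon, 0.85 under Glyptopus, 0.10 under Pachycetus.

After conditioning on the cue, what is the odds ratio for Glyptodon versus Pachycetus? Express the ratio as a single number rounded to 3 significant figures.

The normalizing constant cancels in an odds ratio, so compute prior × likelihood for the two hypotheses only:
  Glyptodon: 0.52 × 0.44 = 0.2288
  Pachycetus: 0.15 × 0.10 = 0.015
Posterior odds = 0.2288 / 0.015 ≈ 15.3.

15.3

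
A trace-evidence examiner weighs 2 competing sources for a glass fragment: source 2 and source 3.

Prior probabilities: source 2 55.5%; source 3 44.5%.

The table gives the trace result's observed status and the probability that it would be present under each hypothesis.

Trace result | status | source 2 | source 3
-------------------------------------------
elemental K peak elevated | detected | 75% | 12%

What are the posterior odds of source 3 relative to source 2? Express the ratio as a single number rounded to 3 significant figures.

The normalizing constant cancels in an odds ratio, so compute prior × likelihood for the two hypotheses only:
  source 3: 0.445 × 0.12 = 0.0534
  source 2: 0.555 × 0.75 = 0.41625
Odds(source 3 : source 2) = 0.0534 / 0.41625 ≈ 0.128.

0.128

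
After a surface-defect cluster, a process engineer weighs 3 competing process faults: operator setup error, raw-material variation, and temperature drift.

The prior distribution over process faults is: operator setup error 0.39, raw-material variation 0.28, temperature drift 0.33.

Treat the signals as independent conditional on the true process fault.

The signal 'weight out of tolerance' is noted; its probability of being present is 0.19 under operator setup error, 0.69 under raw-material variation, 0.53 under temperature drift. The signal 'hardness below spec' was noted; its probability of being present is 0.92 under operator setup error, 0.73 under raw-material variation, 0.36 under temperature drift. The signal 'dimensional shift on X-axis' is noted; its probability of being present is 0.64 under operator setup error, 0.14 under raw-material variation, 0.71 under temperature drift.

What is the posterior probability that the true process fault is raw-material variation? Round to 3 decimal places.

By Bayes' rule with conditional independence, the unnormalized weight for each hypothesis is prior × ∏ likelihoods:
  operator setup error: 0.39 × 0.19 × 0.92 × 0.64 = 0.04363
  raw-material variation: 0.28 × 0.69 × 0.73 × 0.14 = 0.019745
  temperature drift: 0.33 × 0.53 × 0.36 × 0.71 = 0.044704
Marginal likelihood of the evidence = 0.10808.
P(raw-material variation | evidence) = 0.019745 / 0.10808 ≈ 0.183.

0.183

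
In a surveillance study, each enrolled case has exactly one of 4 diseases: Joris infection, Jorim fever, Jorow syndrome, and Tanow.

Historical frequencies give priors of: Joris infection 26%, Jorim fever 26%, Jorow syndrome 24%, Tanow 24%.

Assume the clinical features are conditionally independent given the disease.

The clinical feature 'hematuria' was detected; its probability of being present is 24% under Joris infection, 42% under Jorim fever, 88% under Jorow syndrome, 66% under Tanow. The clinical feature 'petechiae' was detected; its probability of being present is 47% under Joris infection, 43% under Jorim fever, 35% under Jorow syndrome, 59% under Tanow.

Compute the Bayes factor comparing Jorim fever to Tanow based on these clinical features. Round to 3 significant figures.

0.464

Joint likelihood of the clinical feature pattern under each hypothesis:
  Jorim fever: 0.42 × 0.43 = 0.1806
  Tanow: 0.66 × 0.59 = 0.3894
Bayes factor = 0.1806 / 0.3894 ≈ 0.464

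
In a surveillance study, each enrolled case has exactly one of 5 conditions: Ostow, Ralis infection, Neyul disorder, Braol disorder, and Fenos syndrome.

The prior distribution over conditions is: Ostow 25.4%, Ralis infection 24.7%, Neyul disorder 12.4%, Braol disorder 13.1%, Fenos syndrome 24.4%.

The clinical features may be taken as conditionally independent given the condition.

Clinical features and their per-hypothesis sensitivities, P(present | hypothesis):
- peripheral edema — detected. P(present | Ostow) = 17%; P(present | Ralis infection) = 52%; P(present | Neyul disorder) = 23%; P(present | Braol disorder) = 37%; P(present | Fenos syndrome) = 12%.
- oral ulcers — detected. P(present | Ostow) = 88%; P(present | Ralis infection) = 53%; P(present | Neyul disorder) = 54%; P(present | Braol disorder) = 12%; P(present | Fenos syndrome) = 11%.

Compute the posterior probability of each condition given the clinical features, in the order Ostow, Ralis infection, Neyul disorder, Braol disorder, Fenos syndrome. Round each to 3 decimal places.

0.291, 0.522, 0.118, 0.045, 0.025

For each hypothesis, the unnormalized posterior weight is prior × product of the clinical feature likelihoods:
  Ostow: 0.254 × 0.17 × 0.88 = 0.037998
  Ralis infection: 0.247 × 0.52 × 0.53 = 0.068073
  Neyul disorder: 0.124 × 0.23 × 0.54 = 0.015401
  Braol disorder: 0.131 × 0.37 × 0.12 = 0.0058164
  Fenos syndrome: 0.244 × 0.12 × 0.11 = 0.0032208
The unnormalized weights sum to 0.13051.
P(Ostow | evidence) = 0.037998 / 0.13051 ≈ 0.291
P(Ralis infection | evidence) = 0.068073 / 0.13051 ≈ 0.522
P(Neyul disorder | evidence) = 0.015401 / 0.13051 ≈ 0.118
P(Braol disorder | evidence) = 0.0058164 / 0.13051 ≈ 0.045
P(Fenos syndrome | evidence) = 0.0032208 / 0.13051 ≈ 0.025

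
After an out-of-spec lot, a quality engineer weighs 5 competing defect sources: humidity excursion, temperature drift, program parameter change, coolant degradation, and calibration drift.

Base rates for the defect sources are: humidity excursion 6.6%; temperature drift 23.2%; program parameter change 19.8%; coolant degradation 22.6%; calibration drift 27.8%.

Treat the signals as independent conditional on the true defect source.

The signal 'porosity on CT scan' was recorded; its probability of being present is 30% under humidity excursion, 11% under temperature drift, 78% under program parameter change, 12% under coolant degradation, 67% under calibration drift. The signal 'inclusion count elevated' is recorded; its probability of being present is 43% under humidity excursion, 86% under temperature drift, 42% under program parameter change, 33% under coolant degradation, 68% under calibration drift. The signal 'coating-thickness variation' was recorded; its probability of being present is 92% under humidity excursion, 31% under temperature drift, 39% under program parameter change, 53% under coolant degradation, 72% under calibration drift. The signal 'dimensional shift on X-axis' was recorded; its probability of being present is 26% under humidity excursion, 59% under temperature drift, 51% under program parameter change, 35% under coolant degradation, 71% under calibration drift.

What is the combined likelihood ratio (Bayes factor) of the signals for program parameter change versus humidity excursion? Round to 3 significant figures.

Joint likelihood of the signal pattern under each hypothesis:
  program parameter change: 0.78 × 0.42 × 0.39 × 0.51 = 0.06516
  humidity excursion: 0.30 × 0.43 × 0.92 × 0.26 = 0.030857
Bayes factor = 0.06516 / 0.030857 ≈ 2.11

2.11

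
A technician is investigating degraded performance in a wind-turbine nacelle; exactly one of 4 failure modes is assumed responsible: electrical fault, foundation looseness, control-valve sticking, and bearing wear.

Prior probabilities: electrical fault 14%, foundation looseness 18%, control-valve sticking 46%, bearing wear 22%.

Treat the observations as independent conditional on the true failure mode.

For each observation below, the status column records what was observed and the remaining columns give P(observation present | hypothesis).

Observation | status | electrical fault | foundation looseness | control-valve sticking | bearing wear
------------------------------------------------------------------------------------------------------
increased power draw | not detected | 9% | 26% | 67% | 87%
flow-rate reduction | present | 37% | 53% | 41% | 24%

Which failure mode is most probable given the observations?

For each hypothesis, the unnormalized posterior weight is prior × product of the observation likelihoods (using 1 − P(present | H) for each absent observation):
  electrical fault: 0.14 × (1 − 0.09) × 0.37 = 0.047138
  foundation looseness: 0.18 × (1 − 0.26) × 0.53 = 0.070596
  control-valve sticking: 0.46 × (1 − 0.67) × 0.41 = 0.062238
  bearing wear: 0.22 × (1 − 0.87) × 0.24 = 0.006864
The unnormalized weights sum to 0.18684.
P(electrical fault | evidence) ≈ 0.047138 / 0.18684 ≈ 0.252
P(foundation looseness | evidence) ≈ 0.070596 / 0.18684 ≈ 0.378
P(control-valve sticking | evidence) ≈ 0.062238 / 0.18684 ≈ 0.333
P(bearing wear | evidence) ≈ 0.006864 / 0.18684 ≈ 0.037
The largest is 0.378, so foundation looseness is most probable.

foundation looseness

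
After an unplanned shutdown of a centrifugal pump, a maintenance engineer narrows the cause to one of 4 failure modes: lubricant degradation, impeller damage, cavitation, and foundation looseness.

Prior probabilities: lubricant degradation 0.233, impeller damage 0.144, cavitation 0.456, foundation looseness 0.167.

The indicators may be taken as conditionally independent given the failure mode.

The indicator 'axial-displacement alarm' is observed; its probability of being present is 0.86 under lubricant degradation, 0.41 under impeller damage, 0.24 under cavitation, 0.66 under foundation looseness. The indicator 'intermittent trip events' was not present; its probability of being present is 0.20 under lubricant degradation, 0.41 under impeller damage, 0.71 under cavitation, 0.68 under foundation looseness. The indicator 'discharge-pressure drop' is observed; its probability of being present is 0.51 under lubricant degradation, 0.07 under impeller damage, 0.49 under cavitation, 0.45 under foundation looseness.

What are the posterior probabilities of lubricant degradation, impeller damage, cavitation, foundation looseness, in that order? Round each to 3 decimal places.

0.707, 0.021, 0.135, 0.137

For each hypothesis, the unnormalized posterior weight is prior × product of the indicator likelihoods (using 1 − P(present | H) for each absent indicator):
  lubricant degradation: 0.233 × 0.86 × (1 − 0.20) × 0.51 = 0.081755
  impeller damage: 0.144 × 0.41 × (1 − 0.41) × 0.07 = 0.0024384
  cavitation: 0.456 × 0.24 × (1 − 0.71) × 0.49 = 0.015551
  foundation looseness: 0.167 × 0.66 × (1 − 0.68) × 0.45 = 0.015872
Marginal likelihood of the evidence = 0.11562.
P(lubricant degradation | evidence) = 0.081755 / 0.11562 ≈ 0.707
P(impeller damage | evidence) = 0.0024384 / 0.11562 ≈ 0.021
P(cavitation | evidence) = 0.015551 / 0.11562 ≈ 0.135
P(foundation looseness | evidence) = 0.015872 / 0.11562 ≈ 0.137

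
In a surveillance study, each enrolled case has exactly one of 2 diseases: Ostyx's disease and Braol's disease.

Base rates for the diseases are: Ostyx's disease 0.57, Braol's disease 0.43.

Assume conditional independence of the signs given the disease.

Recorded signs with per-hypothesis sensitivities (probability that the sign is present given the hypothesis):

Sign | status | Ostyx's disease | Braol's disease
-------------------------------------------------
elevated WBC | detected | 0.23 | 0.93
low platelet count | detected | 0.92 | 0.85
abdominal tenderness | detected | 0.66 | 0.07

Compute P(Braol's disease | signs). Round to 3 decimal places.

0.230

For each hypothesis, the unnormalized posterior weight is prior × product of the sign likelihoods:
  Ostyx's disease: 0.57 × 0.23 × 0.92 × 0.66 = 0.079604
  Braol's disease: 0.43 × 0.93 × 0.85 × 0.07 = 0.023794
The unnormalized weights sum to 0.1034.
P(Braol's disease | evidence) = 0.023794 / 0.1034 ≈ 0.230.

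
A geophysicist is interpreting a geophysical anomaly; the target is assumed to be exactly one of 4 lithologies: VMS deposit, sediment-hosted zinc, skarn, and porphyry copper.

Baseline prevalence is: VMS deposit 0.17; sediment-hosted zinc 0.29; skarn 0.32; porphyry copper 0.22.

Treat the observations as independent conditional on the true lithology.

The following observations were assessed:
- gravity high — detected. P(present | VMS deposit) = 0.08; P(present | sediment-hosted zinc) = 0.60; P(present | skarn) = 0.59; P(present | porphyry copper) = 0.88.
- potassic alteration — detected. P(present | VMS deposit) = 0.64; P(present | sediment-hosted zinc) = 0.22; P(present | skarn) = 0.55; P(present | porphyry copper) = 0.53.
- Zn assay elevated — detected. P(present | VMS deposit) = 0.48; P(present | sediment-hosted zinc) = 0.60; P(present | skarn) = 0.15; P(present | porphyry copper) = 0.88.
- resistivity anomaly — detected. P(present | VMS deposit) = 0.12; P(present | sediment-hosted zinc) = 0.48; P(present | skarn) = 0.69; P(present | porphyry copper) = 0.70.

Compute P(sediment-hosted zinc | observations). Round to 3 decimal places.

0.129

By Bayes' rule with conditional independence, the unnormalized weight for each hypothesis is prior × ∏ likelihoods:
  VMS deposit: 0.17 × 0.08 × 0.64 × 0.48 × 0.12 = 0.00050135
  sediment-hosted zinc: 0.29 × 0.60 × 0.22 × 0.60 × 0.48 = 0.011025
  skarn: 0.32 × 0.59 × 0.55 × 0.15 × 0.69 = 0.010747
  porphyry copper: 0.22 × 0.88 × 0.53 × 0.88 × 0.70 = 0.063207
The unnormalized weights sum to 0.08548.
P(sediment-hosted zinc | evidence) = 0.011025 / 0.08548 ≈ 0.129.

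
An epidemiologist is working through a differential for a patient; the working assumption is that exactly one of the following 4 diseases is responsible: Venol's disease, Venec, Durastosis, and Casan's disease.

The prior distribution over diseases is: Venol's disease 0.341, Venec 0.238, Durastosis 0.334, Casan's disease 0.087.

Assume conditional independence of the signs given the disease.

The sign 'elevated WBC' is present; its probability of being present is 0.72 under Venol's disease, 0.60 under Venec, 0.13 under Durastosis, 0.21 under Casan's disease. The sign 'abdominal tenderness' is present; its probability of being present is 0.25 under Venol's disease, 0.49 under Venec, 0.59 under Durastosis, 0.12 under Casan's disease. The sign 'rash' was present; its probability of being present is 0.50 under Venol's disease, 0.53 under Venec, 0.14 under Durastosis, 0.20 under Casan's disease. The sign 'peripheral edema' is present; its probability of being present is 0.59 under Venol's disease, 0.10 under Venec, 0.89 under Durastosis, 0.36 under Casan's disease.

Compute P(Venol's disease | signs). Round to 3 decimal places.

Multiply each prior by the joint likelihood of the sign pattern:
  Venol's disease: 0.341 × 0.72 × 0.25 × 0.50 × 0.59 = 0.018107
  Venec: 0.238 × 0.60 × 0.49 × 0.53 × 0.10 = 0.0037085
  Durastosis: 0.334 × 0.13 × 0.59 × 0.14 × 0.89 = 0.003192
  Casan's disease: 0.087 × 0.21 × 0.12 × 0.20 × 0.36 = 0.00015785
Marginal likelihood of the evidence = 0.025165.
P(Venol's disease | evidence) = 0.018107 / 0.025165 ≈ 0.720.

0.720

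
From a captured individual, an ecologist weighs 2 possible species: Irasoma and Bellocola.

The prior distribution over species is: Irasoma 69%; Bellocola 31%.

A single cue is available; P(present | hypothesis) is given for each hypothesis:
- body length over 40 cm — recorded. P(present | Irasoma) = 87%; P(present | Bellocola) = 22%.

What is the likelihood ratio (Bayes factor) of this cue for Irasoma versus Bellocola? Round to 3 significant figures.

3.95

Likelihood of this cue under each hypothesis:
  Irasoma: 0.87
  Bellocola: 0.22
Bayes factor = 0.87 / 0.22 ≈ 3.95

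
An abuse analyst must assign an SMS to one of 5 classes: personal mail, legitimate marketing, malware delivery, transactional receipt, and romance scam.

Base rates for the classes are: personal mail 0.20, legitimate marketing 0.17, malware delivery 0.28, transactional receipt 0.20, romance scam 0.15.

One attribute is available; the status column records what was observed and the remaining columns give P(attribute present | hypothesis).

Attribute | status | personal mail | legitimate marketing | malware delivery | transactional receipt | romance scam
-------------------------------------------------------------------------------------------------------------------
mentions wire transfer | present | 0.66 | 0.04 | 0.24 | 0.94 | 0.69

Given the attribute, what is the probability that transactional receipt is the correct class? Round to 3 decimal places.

0.378

Multiply each prior by the likelihood of the attribute:
  personal mail: 0.20 × 0.66 = 0.132
  legitimate marketing: 0.17 × 0.04 = 0.0068
  malware delivery: 0.28 × 0.24 = 0.0672
  transactional receipt: 0.20 × 0.94 = 0.188
  romance scam: 0.15 × 0.69 = 0.1035
Marginal likelihood of the evidence = 0.4975.
P(transactional receipt | evidence) = 0.188 / 0.4975 ≈ 0.378.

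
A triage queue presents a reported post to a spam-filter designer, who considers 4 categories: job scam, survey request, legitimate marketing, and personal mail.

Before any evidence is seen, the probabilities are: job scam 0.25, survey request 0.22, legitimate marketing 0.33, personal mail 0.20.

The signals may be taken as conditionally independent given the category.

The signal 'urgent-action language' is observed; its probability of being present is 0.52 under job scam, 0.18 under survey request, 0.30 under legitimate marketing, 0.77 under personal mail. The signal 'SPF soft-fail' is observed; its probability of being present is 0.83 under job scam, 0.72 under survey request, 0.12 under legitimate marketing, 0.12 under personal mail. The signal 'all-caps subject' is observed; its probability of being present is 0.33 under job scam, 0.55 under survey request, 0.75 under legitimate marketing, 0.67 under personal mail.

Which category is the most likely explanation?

For each hypothesis, the unnormalized posterior weight is prior × product of the signal likelihoods:
  job scam: 0.25 × 0.52 × 0.83 × 0.33 = 0.035607
  survey request: 0.22 × 0.18 × 0.72 × 0.55 = 0.015682
  legitimate marketing: 0.33 × 0.30 × 0.12 × 0.75 = 0.00891
  personal mail: 0.20 × 0.77 × 0.12 × 0.67 = 0.012382
Normalizing constant Z = 0.035607 + 0.015682 + 0.00891 + 0.012382 = 0.07258.
P(job scam | evidence) ≈ 0.035607 / 0.07258 ≈ 0.491
P(survey request | evidence) ≈ 0.015682 / 0.07258 ≈ 0.216
P(legitimate marketing | evidence) ≈ 0.00891 / 0.07258 ≈ 0.123
P(personal mail | evidence) ≈ 0.012382 / 0.07258 ≈ 0.171
The largest is 0.491, so job scam is most probable.

job scam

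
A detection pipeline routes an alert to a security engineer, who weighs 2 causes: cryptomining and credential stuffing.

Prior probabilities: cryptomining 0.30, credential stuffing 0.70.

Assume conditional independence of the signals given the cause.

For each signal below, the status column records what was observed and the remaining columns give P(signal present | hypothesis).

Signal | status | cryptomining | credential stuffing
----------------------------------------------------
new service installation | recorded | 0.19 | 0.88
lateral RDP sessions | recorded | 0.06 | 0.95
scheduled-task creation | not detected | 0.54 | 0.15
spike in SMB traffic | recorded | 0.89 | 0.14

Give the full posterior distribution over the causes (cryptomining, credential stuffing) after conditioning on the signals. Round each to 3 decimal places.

0.020, 0.980

For each hypothesis, the unnormalized posterior weight is prior × product of the signal likelihoods (using 1 − P(present | H) for each absent signal):
  cryptomining: 0.30 × 0.19 × 0.06 × (1 − 0.54) × 0.89 = 0.0014001
  credential stuffing: 0.70 × 0.88 × 0.95 × (1 − 0.15) × 0.14 = 0.069639
Normalizing constant Z = 0.0014001 + 0.069639 = 0.071039.
P(cryptomining | evidence) = 0.0014001 / 0.071039 ≈ 0.020
P(credential stuffing | evidence) = 0.069639 / 0.071039 ≈ 0.980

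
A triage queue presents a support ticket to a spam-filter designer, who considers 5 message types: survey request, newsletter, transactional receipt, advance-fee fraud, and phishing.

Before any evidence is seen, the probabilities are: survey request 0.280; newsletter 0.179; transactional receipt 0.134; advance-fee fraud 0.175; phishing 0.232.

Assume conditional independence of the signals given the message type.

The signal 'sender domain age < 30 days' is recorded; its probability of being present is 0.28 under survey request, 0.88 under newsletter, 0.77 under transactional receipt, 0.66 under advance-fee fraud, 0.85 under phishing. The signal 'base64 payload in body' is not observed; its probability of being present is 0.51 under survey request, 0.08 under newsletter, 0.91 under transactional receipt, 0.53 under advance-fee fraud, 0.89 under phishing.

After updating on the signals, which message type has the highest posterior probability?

By Bayes' rule with conditional independence, the unnormalized weight for each hypothesis is prior × ∏ likelihoods (using 1 − P(present | H) for each absent signal):
  survey request: 0.280 × 0.28 × (1 − 0.51) = 0.038416
  newsletter: 0.179 × 0.88 × (1 − 0.08) = 0.14492
  transactional receipt: 0.134 × 0.77 × (1 − 0.91) = 0.0092862
  advance-fee fraud: 0.175 × 0.66 × (1 − 0.53) = 0.054285
  phishing: 0.232 × 0.85 × (1 − 0.89) = 0.021692
Normalizing constant Z = 0.038416 + 0.14492 + 0.0092862 + 0.054285 + 0.021692 = 0.2686.
P(survey request | evidence) ≈ 0.038416 / 0.2686 ≈ 0.143
P(newsletter | evidence) ≈ 0.14492 / 0.2686 ≈ 0.540
P(transactional receipt | evidence) ≈ 0.0092862 / 0.2686 ≈ 0.035
P(advance-fee fraud | evidence) ≈ 0.054285 / 0.2686 ≈ 0.202
P(phishing | evidence) ≈ 0.021692 / 0.2686 ≈ 0.081
The largest is 0.540, so newsletter is most probable.

newsletter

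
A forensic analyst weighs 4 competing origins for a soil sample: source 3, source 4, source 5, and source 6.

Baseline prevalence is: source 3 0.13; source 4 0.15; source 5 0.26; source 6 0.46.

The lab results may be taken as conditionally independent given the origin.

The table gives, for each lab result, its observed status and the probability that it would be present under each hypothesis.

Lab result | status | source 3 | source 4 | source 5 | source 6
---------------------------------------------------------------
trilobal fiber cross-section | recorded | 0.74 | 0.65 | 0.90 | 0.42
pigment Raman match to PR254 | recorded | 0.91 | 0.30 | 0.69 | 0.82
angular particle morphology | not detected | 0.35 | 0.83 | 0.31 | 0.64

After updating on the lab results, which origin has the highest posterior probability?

source 5

For each hypothesis, the unnormalized posterior weight is prior × product of the lab result likelihoods (using 1 − P(present | H) for each absent lab result):
  source 3: 0.13 × 0.74 × 0.91 × (1 − 0.35) = 0.056902
  source 4: 0.15 × 0.65 × 0.30 × (1 − 0.83) = 0.0049725
  source 5: 0.26 × 0.90 × 0.69 × (1 − 0.31) = 0.11141
  source 6: 0.46 × 0.42 × 0.82 × (1 − 0.64) = 0.057033
Marginal likelihood of the evidence = 0.23031.
P(source 3 | evidence) ≈ 0.056902 / 0.23031 ≈ 0.247
P(source 4 | evidence) ≈ 0.0049725 / 0.23031 ≈ 0.022
P(source 5 | evidence) ≈ 0.11141 / 0.23031 ≈ 0.484
P(source 6 | evidence) ≈ 0.057033 / 0.23031 ≈ 0.248
The largest is 0.484, so source 5 is most probable.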